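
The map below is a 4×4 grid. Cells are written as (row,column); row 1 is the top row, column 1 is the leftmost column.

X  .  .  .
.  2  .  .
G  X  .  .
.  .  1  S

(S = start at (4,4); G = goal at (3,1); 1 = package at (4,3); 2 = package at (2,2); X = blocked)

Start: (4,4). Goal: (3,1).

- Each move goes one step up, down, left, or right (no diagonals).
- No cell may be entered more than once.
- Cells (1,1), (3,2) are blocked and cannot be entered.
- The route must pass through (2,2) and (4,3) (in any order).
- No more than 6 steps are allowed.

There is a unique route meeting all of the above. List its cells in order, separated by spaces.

(4,4) (4,3) (3,3) (2,3) (2,2) (2,1) (3,1)

The 6-move cap with required stops at (2,2), (4,3) leaves no slack for detours.
Route from (4,4): left 1 to (4,3), up 2 to (2,3), left 2 to (2,1), down 1 to (3,1) — 6 moves in all.
Check: all required cells visited; 6 ≤ 6 moves.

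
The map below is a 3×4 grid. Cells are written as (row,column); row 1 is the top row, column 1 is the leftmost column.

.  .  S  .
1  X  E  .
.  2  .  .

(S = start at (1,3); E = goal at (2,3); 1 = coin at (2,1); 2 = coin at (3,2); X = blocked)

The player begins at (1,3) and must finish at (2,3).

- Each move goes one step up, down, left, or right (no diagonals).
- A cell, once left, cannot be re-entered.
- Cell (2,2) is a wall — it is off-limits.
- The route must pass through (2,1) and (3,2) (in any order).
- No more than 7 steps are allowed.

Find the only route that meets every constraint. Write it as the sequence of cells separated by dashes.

(1,3) - (1,2) - (1,1) - (2,1) - (3,1) - (3,2) - (3,3) - (2,3)

Any route must reach (2,1) and (3,2) and still end at (2,3) within 7 moves, so the order of the required stops is forced.
Route from (1,3): 2× left (reaching (1,1)), 2× down (reaching (3,1)), 2× right (reaching (3,3)), up to (2,3) — 7 moves in all.
Check: all required cells visited; 7 ≤ 7 moves.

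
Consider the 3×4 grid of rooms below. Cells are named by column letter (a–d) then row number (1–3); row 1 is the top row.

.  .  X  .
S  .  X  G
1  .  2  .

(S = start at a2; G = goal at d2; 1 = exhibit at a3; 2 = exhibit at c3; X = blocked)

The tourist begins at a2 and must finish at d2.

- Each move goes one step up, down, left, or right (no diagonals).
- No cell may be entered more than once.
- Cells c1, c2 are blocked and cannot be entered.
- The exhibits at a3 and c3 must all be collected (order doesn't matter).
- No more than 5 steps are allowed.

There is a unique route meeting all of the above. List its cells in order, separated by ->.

Any route must reach a3 and c3 and still end at d2 within 5 moves, so the order of the required stops is forced.
Route from a2: down 1 to a3, right 3 to d3, up 1 to d2 — 5 moves in all.
Check: all required cells visited; 5 ≤ 5 moves.

a2 -> a3 -> b3 -> c3 -> d3 -> d2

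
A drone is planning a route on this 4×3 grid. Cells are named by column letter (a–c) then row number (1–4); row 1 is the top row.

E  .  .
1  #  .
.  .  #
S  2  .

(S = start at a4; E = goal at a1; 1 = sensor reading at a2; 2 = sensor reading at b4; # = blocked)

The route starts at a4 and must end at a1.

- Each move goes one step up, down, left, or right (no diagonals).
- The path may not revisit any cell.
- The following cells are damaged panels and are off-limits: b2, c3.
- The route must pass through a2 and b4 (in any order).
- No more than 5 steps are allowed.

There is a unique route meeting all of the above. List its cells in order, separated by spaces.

Any route must reach a2 and b4 and still end at a1 within 5 moves, so the order of the required stops is forced.
Route from a4: right 1 to b4, up 1 to b3, left 1 to a3, up 2 to a1 — 5 moves in all.
Check: all required cells visited; 5 ≤ 5 moves.

a4 b4 b3 a3 a2 a1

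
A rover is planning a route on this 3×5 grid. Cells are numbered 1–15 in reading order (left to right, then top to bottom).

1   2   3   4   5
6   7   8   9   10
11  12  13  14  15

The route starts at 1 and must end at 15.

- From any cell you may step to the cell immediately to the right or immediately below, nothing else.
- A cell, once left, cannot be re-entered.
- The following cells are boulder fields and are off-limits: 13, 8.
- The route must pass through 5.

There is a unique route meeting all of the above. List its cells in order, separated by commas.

1, 2, 3, 4, 5, 10, 15

Moves only go right or down, so the column and row indices never decrease.
Route from 1: 4× right (reaching 5), 2× down (reaching 15) — 6 moves in all.
Check: all required cells visited.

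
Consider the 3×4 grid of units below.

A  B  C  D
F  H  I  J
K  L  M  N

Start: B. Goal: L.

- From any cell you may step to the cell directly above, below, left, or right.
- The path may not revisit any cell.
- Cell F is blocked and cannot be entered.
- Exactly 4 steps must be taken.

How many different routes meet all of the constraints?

Need simple routes of exactly 4 moves from B to L (Manhattan distance 2, so 1 moves are spent on a detour and 1 undoing it).
Enumerating: B H I M L | B C I M L | B C I H L.
That gives 3 routes.

3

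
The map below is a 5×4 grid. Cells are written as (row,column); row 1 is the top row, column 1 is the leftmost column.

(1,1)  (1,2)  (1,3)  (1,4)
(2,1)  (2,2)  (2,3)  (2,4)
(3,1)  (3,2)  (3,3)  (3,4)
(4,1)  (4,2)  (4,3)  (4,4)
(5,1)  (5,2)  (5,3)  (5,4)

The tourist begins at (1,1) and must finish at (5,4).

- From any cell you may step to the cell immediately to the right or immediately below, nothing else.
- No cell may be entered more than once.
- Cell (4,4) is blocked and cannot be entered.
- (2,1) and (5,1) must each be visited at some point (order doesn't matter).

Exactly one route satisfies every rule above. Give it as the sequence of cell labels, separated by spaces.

Moves only go right or down, so the column and row indices never decrease.
Route from (1,1): 4× down (reaching (5,1)), 3× right (reaching (5,4)) — 7 moves in all.
Check: all required cells visited.

(1,1) (2,1) (3,1) (4,1) (5,1) (5,2) (5,3) (5,4)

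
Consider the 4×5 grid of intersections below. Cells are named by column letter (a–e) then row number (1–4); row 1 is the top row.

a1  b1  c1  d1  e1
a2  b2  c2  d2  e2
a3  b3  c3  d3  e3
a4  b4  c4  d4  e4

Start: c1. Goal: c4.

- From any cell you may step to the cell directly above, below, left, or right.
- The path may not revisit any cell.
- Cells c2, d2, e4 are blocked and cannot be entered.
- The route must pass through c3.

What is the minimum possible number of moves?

5

Any route passes through c3 somewhere between c1 and c4. Summing Manhattan distances along the two legs (c1 → c3 → c4) gives a lower bound of 2 + 1 = 3 moves.
That bound ignores the blocked cells. Measuring each leg by the fewest moves that actually steer around them (c1→c3: 4; c3→c4: 1) raises the lower bound to 5.
A route of 5 moves exists: c1 → b1 → b2 → b3 → c3 → c4.
Since 5 matches that lower bound, it is optimal.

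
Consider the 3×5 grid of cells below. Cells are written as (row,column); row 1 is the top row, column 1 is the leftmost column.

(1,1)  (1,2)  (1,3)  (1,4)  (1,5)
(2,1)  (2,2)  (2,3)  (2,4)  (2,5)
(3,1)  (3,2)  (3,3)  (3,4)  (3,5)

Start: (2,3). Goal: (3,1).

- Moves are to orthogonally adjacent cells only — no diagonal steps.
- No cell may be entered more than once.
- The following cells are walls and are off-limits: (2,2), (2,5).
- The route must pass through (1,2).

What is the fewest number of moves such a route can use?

5

Any route passes through (1,2) somewhere between (2,3) and (3,1). Summing Manhattan distances along the two legs ((2,3) → (1,2) → (3,1)) gives a lower bound of 2 + 3 = 5 moves.
A route of 5 moves achieves this: (2,3) → (1,3) → (1,2) → (1,1) → (2,1) → (3,1).
Since 5 matches the lower bound, it is optimal.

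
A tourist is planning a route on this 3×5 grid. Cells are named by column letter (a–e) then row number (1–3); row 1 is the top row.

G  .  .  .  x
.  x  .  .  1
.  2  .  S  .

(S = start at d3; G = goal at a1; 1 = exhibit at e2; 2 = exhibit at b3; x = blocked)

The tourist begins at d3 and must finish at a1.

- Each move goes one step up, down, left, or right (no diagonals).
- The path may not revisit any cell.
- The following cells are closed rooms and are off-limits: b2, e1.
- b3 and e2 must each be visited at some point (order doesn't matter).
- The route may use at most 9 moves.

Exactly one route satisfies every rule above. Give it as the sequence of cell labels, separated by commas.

Any route must reach b3 and e2 and still end at a1 within 9 moves, so the order of the required stops is forced.
Route from d3: right 1 to e3, up 1 to e2, left 2 to c2, down 1 to c3, left 2 to a3, up 2 to a1 — 9 moves in all.
Check: all required cells visited; 9 ≤ 9 moves.

d3, e3, e2, d2, c2, c3, b3, a3, a2, a1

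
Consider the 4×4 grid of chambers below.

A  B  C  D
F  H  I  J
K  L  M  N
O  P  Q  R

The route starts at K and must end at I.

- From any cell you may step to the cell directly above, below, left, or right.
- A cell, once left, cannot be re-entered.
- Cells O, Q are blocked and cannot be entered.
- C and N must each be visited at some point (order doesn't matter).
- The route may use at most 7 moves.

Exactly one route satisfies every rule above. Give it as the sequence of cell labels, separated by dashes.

The budget equals the shortest possible length, so every move has to be on a shortest route through the required cells.
Route from K: right 3 to N, up 2 to D, left 1 to C, down 1 to I — 7 moves in all.
Check: all required cells visited; 7 ≤ 7 moves.

K - L - M - N - J - D - C - I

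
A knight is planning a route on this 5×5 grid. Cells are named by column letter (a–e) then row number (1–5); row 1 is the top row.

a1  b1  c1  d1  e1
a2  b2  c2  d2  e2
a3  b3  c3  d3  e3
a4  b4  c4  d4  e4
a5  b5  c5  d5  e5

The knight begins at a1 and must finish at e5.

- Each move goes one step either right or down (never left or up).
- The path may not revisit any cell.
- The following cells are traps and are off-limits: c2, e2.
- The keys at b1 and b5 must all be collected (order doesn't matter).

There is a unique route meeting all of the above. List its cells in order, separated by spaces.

Moves only go right or down, so the column and row indices never decrease.
Route from a1: right 1 to b1, down 4 to b5, right 3 to e5 — 8 moves in all.
Check: all required cells visited.

a1 b1 b2 b3 b4 b5 c5 d5 e5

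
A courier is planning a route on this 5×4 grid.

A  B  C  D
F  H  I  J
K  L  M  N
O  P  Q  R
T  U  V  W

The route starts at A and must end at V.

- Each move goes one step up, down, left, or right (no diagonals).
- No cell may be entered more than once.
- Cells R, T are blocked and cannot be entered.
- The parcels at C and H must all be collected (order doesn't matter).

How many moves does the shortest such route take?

Any route passes through C and H in some order between A and V. Summing Manhattan distances along each leg and taking the cheapest ordering (A → C → H → V) gives a lower bound of 2 + 2 + 4 = 8 moves.
A route of 8 moves achieves this: A → F → H → B → C → I → M → Q → V.
Since 8 matches the lower bound, it is optimal.

8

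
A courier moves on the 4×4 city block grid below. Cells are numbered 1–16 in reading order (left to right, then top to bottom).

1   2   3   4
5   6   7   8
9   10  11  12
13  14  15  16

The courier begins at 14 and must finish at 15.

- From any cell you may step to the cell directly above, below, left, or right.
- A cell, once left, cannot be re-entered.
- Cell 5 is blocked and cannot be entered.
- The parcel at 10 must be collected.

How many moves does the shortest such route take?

Any route passes through 10 somewhere between 14 and 15. Summing Manhattan distances along the two legs (14 → 10 → 15) gives a lower bound of 1 + 2 = 3 moves.
A route of 3 moves achieves this: 14 → 10 → 11 → 15.
Since 3 matches the lower bound, it is optimal.

3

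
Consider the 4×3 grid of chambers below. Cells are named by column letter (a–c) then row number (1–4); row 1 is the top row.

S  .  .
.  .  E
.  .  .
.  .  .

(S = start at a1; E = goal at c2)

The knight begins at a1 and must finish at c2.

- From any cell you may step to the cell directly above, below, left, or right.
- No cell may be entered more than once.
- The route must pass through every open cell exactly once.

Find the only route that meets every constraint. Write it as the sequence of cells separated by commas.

Need to visit all 12 open cells exactly once, starting at a1 and ending at c2.
Cell c1 has only two open neighbours (c2 and b1), so the path must pass straight through it: one of those is the cell it's entered from and the other is where it exits.
Route from a1: 3× down (reaching a4), 2× right (reaching c4), up to c3, left to b3, 2× up (reaching b1), right to c1, down to c2 — 11 moves in all.
Check: all 12 open cells covered.

a1, a2, a3, a4, b4, c4, c3, b3, b2, b1, c1, c2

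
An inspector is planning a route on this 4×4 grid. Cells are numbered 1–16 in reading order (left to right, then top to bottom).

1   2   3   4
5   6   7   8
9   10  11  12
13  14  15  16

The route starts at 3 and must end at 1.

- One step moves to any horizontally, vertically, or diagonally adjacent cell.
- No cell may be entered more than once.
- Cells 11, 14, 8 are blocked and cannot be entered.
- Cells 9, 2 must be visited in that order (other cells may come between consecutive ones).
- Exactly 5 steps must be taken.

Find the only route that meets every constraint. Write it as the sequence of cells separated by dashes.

3 - 6 - 9 - 5 - 2 - 1

The waypoints must appear in the order 9, 2, with no cell reused.
Route from 3: down-left 2 to 9, up 1 to 5, up-right 1 to 2, left 1 to 1 — 5 moves in all.
Check: order respected (9 at step 2, 2 at step 4); 5 moves as required.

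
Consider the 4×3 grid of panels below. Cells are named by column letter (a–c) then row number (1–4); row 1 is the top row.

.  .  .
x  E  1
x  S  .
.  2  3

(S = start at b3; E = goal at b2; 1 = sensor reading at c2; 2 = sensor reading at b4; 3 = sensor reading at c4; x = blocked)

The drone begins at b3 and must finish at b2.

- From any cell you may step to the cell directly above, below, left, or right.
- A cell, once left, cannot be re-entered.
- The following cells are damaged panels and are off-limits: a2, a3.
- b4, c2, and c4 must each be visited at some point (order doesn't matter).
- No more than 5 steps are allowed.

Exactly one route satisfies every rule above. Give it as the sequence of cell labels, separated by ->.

Any route must reach b4, c2, and c4 and still end at b2 within 5 moves, so the order of the required stops is forced.
Route from b3: down 1 to b4, right 1 to c4, up 2 to c2, left 1 to b2 — 5 moves in all.
Check: all required cells visited; 5 ≤ 5 moves.

b3 -> b4 -> c4 -> c3 -> c2 -> b2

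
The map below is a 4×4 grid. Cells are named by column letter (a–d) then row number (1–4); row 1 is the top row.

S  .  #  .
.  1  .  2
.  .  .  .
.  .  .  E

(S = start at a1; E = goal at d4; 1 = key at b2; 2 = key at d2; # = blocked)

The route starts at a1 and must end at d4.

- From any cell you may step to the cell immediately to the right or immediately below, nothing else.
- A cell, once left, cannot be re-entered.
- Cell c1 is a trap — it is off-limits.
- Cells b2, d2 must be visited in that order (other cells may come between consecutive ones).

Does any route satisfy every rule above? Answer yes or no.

yes

One route that works: a1 → a2 → b2 → c2 → d2 → d3 → d4.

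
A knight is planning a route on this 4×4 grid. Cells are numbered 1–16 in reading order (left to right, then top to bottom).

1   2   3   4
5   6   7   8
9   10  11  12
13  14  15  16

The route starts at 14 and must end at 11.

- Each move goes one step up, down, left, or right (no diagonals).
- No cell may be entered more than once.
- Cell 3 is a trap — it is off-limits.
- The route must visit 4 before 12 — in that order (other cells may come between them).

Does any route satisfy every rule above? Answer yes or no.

no

4 must be visited but has only one open neighbour (8), and it is neither the start nor the goal — the route would have to enter and leave through 8, re-entering it.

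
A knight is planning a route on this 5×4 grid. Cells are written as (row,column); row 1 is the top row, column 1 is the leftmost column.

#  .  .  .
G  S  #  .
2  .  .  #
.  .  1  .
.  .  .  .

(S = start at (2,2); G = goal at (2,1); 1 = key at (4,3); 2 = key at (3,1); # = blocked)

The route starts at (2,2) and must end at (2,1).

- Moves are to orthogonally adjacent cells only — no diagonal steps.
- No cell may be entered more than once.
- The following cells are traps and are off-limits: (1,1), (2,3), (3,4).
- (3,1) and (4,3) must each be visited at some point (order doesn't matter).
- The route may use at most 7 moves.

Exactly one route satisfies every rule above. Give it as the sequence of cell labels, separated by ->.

The budget equals the shortest possible length, so every move has to be on a shortest route through the required cells.
Route from (2,2): down 1 to (3,2), right 1 to (3,3), down 1 to (4,3), left 2 to (4,1), up 2 to (2,1) — 7 moves in all.
Check: all required cells visited; 7 ≤ 7 moves.

(2,2) -> (3,2) -> (3,3) -> (4,3) -> (4,2) -> (4,1) -> (3,1) -> (2,1)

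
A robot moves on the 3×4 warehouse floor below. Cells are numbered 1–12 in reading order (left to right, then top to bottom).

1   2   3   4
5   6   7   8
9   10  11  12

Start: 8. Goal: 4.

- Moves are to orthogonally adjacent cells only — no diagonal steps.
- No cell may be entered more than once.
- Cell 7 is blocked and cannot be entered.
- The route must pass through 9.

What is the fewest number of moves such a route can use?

9

Any route passes through 9 somewhere between 8 and 4. Summing Manhattan distances along the two legs (8 → 9 → 4) gives a lower bound of 4 + 5 = 9 moves.
A route of 9 moves achieves this: 8 → 12 → 11 → 10 → 9 → 5 → 1 → 2 → 3 → 4.
Since 9 matches the lower bound, it is optimal.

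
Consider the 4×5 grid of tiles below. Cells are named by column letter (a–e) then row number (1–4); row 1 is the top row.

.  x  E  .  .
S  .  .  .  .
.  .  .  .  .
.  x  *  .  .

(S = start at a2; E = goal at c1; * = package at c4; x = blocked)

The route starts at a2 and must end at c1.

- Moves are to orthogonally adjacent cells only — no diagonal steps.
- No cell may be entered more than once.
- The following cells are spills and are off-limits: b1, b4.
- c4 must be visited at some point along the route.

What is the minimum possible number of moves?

9

Any route passes through c4 somewhere between a2 and c1. Summing Manhattan distances along the two legs (a2 → c4 → c1) gives a lower bound of 4 + 3 = 7 moves.
The shortest route satisfying every rule uses 9 moves: a2 → a3 → b3 → c3 → c4 → d4 → d3 → d2 → d1 → c1.
The bound of 7 isn't tight here; checking systematically, no route of length 7 through 8 satisfies every constraint, so 9 is the minimum.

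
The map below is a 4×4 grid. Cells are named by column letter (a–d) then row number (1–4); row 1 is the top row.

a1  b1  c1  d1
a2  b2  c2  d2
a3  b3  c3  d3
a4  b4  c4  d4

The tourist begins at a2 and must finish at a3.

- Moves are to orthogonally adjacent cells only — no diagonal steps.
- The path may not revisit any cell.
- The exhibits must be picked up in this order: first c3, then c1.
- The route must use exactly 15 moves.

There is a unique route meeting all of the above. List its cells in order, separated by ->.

a2 -> a1 -> b1 -> b2 -> b3 -> c3 -> c2 -> c1 -> d1 -> d2 -> d3 -> d4 -> c4 -> b4 -> a4 -> a3

The waypoints must appear in the order c3, c1, with no cell reused.
Route from a2: up 1 to a1, right 1 to b1, down 2 to b3, right 1 to c3, up 2 to c1, right 1 to d1, down 3 to d4, left 3 to a4, up 1 to a3 — 15 moves in all.
Check: order respected (c3 at step 5, c1 at step 7); 15 moves as required.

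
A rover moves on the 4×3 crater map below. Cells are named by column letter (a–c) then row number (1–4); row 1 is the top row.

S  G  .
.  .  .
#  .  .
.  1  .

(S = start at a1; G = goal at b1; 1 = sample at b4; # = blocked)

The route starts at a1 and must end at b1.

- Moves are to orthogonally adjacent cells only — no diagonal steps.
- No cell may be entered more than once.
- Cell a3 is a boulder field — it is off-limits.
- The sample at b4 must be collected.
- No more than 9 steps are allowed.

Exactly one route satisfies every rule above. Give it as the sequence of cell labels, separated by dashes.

Any route must reach b4 and still end at b1 within 9 moves, so the order of the required stops is forced.
Route from a1: down 1 to a2, right 1 to b2, down 2 to b4, right 1 to c4, up 3 to c1, left 1 to b1 — 9 moves in all.
Check: all required cells visited; 9 ≤ 9 moves.

a1 - a2 - b2 - b3 - b4 - c4 - c3 - c2 - c1 - b1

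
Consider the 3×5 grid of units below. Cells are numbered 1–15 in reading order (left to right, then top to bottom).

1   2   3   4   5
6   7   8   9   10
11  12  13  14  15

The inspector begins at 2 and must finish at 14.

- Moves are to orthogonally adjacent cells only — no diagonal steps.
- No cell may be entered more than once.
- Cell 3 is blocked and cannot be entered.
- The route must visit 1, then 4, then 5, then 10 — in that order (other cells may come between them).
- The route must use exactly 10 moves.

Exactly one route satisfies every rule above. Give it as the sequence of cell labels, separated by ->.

2 -> 1 -> 6 -> 7 -> 8 -> 9 -> 4 -> 5 -> 10 -> 15 -> 14

The waypoints must appear in the order 1, 4, 5, 10, with no cell reused.
Route from 2: left to 1, down to 6, 3× right (reaching 9), up to 4, right to 5, 2× down (reaching 15), left to 14 — 10 moves in all.
Check: order respected (1 at step 1, 4 at step 6, 5 at step 7, 10 at step 8); 10 moves as required.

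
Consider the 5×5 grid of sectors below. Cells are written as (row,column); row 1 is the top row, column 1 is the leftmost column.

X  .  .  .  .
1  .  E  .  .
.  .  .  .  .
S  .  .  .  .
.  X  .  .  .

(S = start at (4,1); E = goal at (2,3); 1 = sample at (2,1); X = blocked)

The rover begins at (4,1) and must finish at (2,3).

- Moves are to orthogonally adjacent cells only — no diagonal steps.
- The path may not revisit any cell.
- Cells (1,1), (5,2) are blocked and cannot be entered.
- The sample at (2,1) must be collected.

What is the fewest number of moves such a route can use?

Any route passes through (2,1) somewhere between (4,1) and (2,3). Summing Manhattan distances along the two legs ((4,1) → (2,1) → (2,3)) gives a lower bound of 2 + 2 = 4 moves.
A route of 4 moves achieves this: (4,1) → (3,1) → (2,1) → (2,2) → (2,3).
Since 4 matches the lower bound, it is optimal.

4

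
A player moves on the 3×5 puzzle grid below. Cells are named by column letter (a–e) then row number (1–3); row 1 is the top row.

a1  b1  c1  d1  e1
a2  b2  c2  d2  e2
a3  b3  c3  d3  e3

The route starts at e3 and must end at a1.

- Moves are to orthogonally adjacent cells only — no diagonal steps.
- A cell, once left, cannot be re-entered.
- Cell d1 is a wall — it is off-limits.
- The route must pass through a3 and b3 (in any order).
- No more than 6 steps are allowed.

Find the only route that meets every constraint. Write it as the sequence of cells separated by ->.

Any route must reach a3 and b3 and still end at a1 within 6 moves, so the order of the required stops is forced.
Route from e3: 4× left (reaching a3), 2× up (reaching a1) — 6 moves in all.
Check: all required cells visited; 6 ≤ 6 moves.

e3 -> d3 -> c3 -> b3 -> a3 -> a2 -> a1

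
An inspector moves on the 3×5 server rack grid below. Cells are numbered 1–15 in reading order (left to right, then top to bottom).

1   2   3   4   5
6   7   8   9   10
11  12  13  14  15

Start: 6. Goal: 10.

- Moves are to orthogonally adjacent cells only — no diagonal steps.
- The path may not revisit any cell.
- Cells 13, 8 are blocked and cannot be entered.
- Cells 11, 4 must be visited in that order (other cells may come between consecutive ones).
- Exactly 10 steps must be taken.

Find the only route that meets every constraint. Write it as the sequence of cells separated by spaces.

6 11 12 7 2 3 4 9 14 15 10

The waypoints must appear in the order 11, 4, with no cell reused.
Route from 6: down 1 to 11, right 1 to 12, up 2 to 2, right 2 to 4, down 2 to 14, right 1 to 15, up 1 to 10 — 10 moves in all.
Check: order respected (11 at step 1, 4 at step 6); 10 moves as required.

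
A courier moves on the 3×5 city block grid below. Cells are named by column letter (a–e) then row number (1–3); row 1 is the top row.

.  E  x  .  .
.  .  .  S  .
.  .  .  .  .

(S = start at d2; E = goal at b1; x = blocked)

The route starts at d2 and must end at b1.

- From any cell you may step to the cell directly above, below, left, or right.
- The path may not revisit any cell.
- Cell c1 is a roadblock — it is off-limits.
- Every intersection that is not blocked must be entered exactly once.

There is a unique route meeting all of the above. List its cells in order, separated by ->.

Need to visit all 14 open cells exactly once, starting at d2 and ending at b1.
Route from d2: up 1 to d1, right 1 to e1, down 2 to e3, left 2 to c3, up 1 to c2, left 1 to b2, down 1 to b3, left 1 to a3, up 2 to a1, right 1 to b1 — 13 moves in all.
Check: all 14 open cells covered.

d2 -> d1 -> e1 -> e2 -> e3 -> d3 -> c3 -> c2 -> b2 -> b3 -> a3 -> a2 -> a1 -> b1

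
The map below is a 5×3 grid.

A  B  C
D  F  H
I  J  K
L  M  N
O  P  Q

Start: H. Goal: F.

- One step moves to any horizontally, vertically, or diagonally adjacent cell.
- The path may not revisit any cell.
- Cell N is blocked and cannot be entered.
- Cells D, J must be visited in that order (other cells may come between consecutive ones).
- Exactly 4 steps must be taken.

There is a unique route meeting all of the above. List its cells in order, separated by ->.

H -> B -> D -> J -> F

The waypoints must appear in the order D, J, with no cell reused.
Route from H: up-left to B, down-left to D, down-right to J, up to F — 4 moves in all.
Check: order respected (D at step 2, J at step 3); 4 moves as required.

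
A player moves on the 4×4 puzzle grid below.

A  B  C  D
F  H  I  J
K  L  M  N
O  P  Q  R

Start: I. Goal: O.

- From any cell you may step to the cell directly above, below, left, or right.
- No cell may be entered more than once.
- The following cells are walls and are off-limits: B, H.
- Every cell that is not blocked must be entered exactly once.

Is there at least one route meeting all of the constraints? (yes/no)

Cell A has only one open neighbour but is neither the start nor the goal, so a Hamiltonian route would have to both enter and leave it through the same neighbour — impossible without revisiting.

no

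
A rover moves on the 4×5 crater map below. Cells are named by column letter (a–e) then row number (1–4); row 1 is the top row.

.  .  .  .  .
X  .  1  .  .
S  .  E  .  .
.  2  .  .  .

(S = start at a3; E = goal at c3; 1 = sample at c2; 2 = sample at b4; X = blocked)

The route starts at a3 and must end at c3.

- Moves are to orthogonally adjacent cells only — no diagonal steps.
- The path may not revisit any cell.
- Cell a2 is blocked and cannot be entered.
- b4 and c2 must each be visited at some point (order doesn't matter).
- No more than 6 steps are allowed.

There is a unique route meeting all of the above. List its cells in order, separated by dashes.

Any route must reach b4 and c2 and still end at c3 within 6 moves, so the order of the required stops is forced.
Route from a3: down to a4, right to b4, 2× up (reaching b2), right to c2, down to c3 — 6 moves in all.
Check: all required cells visited; 6 ≤ 6 moves.

a3 - a4 - b4 - b3 - b2 - c2 - c3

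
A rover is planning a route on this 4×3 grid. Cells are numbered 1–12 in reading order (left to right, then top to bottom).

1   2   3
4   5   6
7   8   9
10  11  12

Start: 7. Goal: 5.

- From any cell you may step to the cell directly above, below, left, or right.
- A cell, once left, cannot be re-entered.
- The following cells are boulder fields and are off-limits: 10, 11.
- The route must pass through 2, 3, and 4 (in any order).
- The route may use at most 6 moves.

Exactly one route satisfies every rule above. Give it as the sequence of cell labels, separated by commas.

7, 4, 1, 2, 3, 6, 5

The budget equals the shortest possible length, so every move has to be on a shortest route through the required cells.
Route from 7: 2× up (reaching 1), 2× right (reaching 3), down to 6, left to 5 — 6 moves in all.
Check: all required cells visited; 6 ≤ 6 moves.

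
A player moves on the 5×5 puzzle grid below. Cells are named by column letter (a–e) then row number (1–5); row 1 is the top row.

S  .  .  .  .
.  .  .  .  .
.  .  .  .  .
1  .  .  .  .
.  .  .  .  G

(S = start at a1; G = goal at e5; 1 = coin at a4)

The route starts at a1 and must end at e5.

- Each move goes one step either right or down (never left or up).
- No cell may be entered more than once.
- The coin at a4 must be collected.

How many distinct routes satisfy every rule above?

A right/down-only route from a1 to e5 makes exactly 4 down-moves and 4 right-moves in some order.
With no other constraints that would be C(8,4) = 70 routes.
Split at a4 and multiply the segment counts: a1→a4: 1; a4→e5: 5; product = 5.
That gives 5 routes.

5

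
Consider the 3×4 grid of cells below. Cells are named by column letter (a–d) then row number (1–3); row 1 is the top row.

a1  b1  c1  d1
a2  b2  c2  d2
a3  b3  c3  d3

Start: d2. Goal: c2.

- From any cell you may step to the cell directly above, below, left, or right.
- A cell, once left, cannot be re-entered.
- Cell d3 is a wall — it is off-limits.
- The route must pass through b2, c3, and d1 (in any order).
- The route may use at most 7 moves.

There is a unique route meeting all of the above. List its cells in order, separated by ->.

Any route must reach b2, c3, and d1 and still end at c2 within 7 moves, so the order of the required stops is forced.
Route from d2: up 1 to d1, left 2 to b1, down 2 to b3, right 1 to c3, up 1 to c2 — 7 moves in all.
Check: all required cells visited; 7 ≤ 7 moves.

d2 -> d1 -> c1 -> b1 -> b2 -> b3 -> c3 -> c2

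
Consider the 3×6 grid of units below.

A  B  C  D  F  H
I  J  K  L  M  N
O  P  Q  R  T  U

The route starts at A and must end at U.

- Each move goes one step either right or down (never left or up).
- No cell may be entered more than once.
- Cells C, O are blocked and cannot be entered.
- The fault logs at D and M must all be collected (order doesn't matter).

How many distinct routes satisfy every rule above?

A right/down-only route from A to U makes exactly 2 down-moves and 5 right-moves in some order.
With no other constraints that would be C(7,2) = 21 routes.
A monotone route can only reach the required cells in the order D, M, so split there and multiply the segment counts (each segment already excludes blocked cells): A→D: 0; D→M: 2; M→U: 2; product = 0.
No route satisfies every constraint, so the count is 0.

0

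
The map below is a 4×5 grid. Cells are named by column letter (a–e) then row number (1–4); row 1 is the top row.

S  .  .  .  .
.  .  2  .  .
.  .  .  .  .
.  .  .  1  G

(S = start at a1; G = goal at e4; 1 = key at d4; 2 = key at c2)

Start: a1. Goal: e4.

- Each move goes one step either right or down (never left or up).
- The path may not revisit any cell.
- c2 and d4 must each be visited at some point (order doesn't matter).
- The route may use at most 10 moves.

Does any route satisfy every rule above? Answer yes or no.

One route that works: a1 → a2 → b2 → c2 → c3 → c4 → d4 → e4.

yes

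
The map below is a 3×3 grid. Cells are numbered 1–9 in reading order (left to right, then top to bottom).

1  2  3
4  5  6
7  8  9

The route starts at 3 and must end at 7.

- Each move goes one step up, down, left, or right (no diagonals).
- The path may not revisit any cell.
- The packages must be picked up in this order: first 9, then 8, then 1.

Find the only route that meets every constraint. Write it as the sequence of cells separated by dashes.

The waypoints must appear in the order 9, 8, 1, with no cell reused.
Route from 3: 2× down (reaching 9), left to 8, 2× up (reaching 2), left to 1, 2× down (reaching 7) — 8 moves in all.
Check: order respected (9 at step 2, 8 at step 3, 1 at step 6).

3 - 6 - 9 - 8 - 5 - 2 - 1 - 4 - 7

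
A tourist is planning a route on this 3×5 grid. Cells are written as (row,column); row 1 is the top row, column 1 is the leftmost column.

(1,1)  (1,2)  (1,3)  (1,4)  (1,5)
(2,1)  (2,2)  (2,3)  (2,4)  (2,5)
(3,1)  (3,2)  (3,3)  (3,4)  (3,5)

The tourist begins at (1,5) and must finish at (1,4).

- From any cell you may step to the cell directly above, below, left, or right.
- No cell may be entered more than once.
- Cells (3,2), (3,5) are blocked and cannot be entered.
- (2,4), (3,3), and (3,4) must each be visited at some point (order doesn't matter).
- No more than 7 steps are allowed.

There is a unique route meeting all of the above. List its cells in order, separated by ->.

(1,5) -> (2,5) -> (2,4) -> (3,4) -> (3,3) -> (2,3) -> (1,3) -> (1,4)

Any route must reach (2,4), (3,3), and (3,4) and still end at (1,4) within 7 moves, so the order of the required stops is forced.
Route from (1,5): down 1 to (2,5), left 1 to (2,4), down 1 to (3,4), left 1 to (3,3), up 2 to (1,3), right 1 to (1,4) — 7 moves in all.
Check: all required cells visited; 7 ≤ 7 moves.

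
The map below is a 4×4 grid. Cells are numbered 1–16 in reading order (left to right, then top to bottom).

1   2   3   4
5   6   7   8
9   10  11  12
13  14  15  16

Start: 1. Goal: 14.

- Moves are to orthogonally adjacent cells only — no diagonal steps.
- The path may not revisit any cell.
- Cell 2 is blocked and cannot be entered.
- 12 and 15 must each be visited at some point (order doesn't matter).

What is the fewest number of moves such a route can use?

8

Any route passes through 12 and 15 in some order between 1 and 14. Summing Manhattan distances along each leg and taking the cheapest ordering (1 → 12 → 15 → 14) gives a lower bound of 5 + 2 + 1 = 8 moves.
A route of 8 moves achieves this: 1 → 5 → 9 → 10 → 11 → 12 → 16 → 15 → 14.
Since 8 matches the lower bound, it is optimal.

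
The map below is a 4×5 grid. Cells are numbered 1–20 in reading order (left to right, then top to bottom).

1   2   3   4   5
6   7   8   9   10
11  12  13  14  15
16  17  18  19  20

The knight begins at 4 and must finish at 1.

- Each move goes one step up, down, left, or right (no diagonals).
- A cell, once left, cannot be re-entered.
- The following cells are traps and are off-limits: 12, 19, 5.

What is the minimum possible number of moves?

3

The Manhattan distance from 4 to 1 is |1−1| + |4−1| = 3, so at least 3 moves are needed.
A route of 3 moves achieves this: 4 → 3 → 2 → 1.
Since 3 matches the lower bound, it is optimal.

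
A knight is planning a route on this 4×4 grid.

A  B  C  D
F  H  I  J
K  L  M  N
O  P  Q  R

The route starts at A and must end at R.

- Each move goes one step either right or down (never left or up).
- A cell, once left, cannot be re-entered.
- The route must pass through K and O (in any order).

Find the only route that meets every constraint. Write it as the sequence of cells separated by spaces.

Moves only go right or down, so the column and row indices never decrease.
Route from A: down 3 to O, right 3 to R — 6 moves in all.
Check: all required cells visited.

A F K O P Q R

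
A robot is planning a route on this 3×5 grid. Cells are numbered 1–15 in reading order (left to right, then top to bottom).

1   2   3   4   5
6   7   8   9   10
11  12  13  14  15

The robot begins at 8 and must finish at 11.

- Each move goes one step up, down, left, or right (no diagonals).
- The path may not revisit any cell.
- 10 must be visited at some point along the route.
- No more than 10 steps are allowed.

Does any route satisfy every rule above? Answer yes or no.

yes

One route that works: 8 → 9 → 10 → 15 → 14 → 13 → 12 → 11.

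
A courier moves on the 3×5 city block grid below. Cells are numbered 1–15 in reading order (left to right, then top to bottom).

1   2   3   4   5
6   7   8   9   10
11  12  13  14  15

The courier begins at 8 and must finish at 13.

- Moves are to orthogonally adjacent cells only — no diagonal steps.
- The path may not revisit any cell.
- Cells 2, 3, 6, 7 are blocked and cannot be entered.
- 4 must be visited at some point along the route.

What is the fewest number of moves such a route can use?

Any route passes through 4 somewhere between 8 and 13. Summing Manhattan distances along the two legs (8 → 4 → 13) gives a lower bound of 2 + 3 = 5 moves.
The shortest route satisfying every rule uses 7 moves: 8 → 9 → 4 → 5 → 10 → 15 → 14 → 13.
The no-revisit rule (legs can't share cells) pushes the minimum above the 5-move bound; an exhaustive check rules out every length from 5 to 6, leaving 7 as the minimum.

7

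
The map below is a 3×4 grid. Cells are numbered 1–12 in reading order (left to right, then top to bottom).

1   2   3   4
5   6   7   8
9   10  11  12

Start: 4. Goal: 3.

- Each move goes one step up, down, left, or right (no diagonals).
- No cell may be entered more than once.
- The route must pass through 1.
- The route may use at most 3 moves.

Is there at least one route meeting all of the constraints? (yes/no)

no

Even ignoring the no-revisit rule, getting from 4 to 3 via 1 needs at least 3 + 2 = 5 moves (Manhattan distance per leg), which exceeds the 3-move limit.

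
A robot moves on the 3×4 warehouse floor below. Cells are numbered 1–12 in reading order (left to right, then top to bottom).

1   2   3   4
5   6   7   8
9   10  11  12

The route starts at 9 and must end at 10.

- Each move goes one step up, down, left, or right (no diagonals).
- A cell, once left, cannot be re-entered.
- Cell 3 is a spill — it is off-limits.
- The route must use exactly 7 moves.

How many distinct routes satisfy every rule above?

Need simple routes of exactly 7 moves from 9 to 10 (Manhattan distance 1, so 3 moves are spent on a detour and 3 undoing it).
Enumerating: 9 5 1 2 6 7 11 10 | 9 5 6 7 8 12 11 10.
That gives 2 routes.

2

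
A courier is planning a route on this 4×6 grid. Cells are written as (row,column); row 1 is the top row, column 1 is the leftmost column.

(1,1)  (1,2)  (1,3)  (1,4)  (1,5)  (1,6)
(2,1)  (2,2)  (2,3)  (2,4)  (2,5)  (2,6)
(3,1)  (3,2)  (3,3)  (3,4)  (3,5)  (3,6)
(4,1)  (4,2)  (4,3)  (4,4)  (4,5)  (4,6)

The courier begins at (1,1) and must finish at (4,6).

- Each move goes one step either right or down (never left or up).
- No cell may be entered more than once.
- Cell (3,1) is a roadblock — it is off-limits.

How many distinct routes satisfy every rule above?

A right/down-only route from (1,1) to (4,6) makes exactly 3 down-moves and 5 right-moves in some order.
With no other constraints that would be C(8,3) = 56 routes.
Subtract routes through each blocked cell (inclusion–exclusion for overlaps): − through (3,1): 6 → 50.
That gives 50 routes.

50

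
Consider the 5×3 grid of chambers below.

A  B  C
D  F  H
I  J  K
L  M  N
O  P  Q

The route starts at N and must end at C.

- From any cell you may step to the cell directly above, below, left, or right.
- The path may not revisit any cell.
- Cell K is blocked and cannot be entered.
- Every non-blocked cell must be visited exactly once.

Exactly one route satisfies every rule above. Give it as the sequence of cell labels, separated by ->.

N -> Q -> P -> O -> L -> M -> J -> I -> D -> A -> B -> F -> H -> C

Need to visit all 14 open cells exactly once, starting at N and ending at C.
Cell O has only two open neighbours (L and P), so the path must pass straight through it: one of those is the cell it's entered from and the other is where it exits.
Route from N: down 1 to Q, left 2 to O, up 1 to L, right 1 to M, up 1 to J, left 1 to I, up 2 to A, right 1 to B, down 1 to F, right 1 to H, up 1 to C — 13 moves in all.
Check: all 14 open cells covered.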